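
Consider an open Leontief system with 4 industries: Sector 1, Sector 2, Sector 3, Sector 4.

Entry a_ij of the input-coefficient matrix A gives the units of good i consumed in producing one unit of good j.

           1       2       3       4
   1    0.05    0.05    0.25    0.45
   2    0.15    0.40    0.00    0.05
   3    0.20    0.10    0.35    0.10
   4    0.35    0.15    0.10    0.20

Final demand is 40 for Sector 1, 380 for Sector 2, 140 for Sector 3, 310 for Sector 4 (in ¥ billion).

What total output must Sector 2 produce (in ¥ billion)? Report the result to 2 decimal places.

I − A =
  [   0.95    -0.05    -0.25    -0.45]
  [  -0.15     0.60     0.00    -0.05]
  [  -0.20    -0.10     0.65    -0.10]
  [  -0.35    -0.15    -0.10     0.80]
Compute the cofactors C_ij = (−1)^(i+j)·(3×3 minor ij) of I−A; the adjugate is their transpose:
adj(I−A) = Cᵀ =
  [ 0.300625   0.097625   0.145375   0.193375]
  [ 0.088875   0.324375   0.045875   0.076000]
  [ 0.131500   0.097750   0.337375   0.122250]
  [ 0.164625   0.115750   0.114375   0.331875]
det(I−A) = Σ_j (I−A)_1j·C_1j = (0.95)(0.300625) + (-0.05)(0.088875) + (-0.25)(0.131500) + (-0.45)(0.164625) = 0.17419375
(I − A)⁻¹ = adj(I−A) / det(I−A) ≈
  [   1.7258     0.5604     0.8346     1.1101]
  [   0.5102     1.8622     0.2634     0.4363]
  [   0.7549     0.5612     1.9368     0.7018]
  [   0.9451     0.6645     0.6566     1.9052]
x = (I − A)⁻¹ d = adj(I−A)·d / det(I−A), with det(I−A) = 0.17419375:
  x_1 = (0.300625·40 + 0.097625·380 + 0.145375·140 + 0.193375·310) / 0.17419375 = 129.42125 / 0.17419375 ≈ 742.97
  x_2 = (0.088875·40 + 0.324375·380 + 0.045875·140 + 0.076000·310) / 0.17419375 = 156.80 / 0.17419375 ≈ 900.15
  x_3 = (0.131500·40 + 0.097750·380 + 0.337375·140 + 0.122250·310) / 0.17419375 = 127.535 / 0.17419375 ≈ 732.14
  x_4 = (0.164625·40 + 0.115750·380 + 0.114375·140 + 0.331875·310) / 0.17419375 = 169.46375 / 0.17419375 ≈ 972.85

x_2 = 900.15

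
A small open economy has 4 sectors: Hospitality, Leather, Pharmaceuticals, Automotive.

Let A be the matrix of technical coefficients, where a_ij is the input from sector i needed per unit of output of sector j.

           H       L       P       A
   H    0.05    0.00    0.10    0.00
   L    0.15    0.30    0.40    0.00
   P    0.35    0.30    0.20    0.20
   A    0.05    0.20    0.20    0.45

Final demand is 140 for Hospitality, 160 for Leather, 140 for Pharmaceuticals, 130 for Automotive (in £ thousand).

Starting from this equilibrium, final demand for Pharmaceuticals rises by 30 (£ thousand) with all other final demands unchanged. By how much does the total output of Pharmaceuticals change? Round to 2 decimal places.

I − A =
  [   0.95     0.00    -0.10     0.00]
  [  -0.15     0.70    -0.40     0.00]
  [  -0.35    -0.30     0.80    -0.20]
  [  -0.05    -0.20    -0.20     0.55]
Compute the cofactors C_ij = (−1)^(i+j)·(3×3 minor ij) of I−A; the adjugate is their transpose:
adj(I−A) = Cᵀ =
  [ 0.19800   0.02050   0.03850   0.01400]
  [ 0.14100   0.35975   0.21725   0.07900]
  [ 0.17250   0.19475   0.36575   0.13300]
  [ 0.13200   0.20350   0.21550   0.38900]
det(I−A) = Σ_j (I−A)_1j·C_1j = (0.95)(0.19800) + (0.00)(0.14100) + (-0.10)(0.17250) + (0.00)(0.13200) = 0.17085
(I − A)⁻¹ = adj(I−A) / det(I−A) ≈
  [   1.1589     0.1200     0.2253     0.0819]
  [   0.8253     2.1056     1.2716     0.4624]
  [   1.0097     1.1399     2.1408     0.7785]
  [   0.7726     1.1911     1.2613     2.2769]
Δx = (I − A)⁻¹ Δd with Δd having +30 in the Pharmaceuticals component and 0 elsewhere.
So Δx_P = L_PP · (+30), where L_PP = adj(I−A)_PP / det(I−A) = 0.36575 / 0.17085.
Δx_P = 0.36575 × (+30) / 0.17085 = 10.9725 / 0.17085 ≈ 64.22.

Δx_P = 64.22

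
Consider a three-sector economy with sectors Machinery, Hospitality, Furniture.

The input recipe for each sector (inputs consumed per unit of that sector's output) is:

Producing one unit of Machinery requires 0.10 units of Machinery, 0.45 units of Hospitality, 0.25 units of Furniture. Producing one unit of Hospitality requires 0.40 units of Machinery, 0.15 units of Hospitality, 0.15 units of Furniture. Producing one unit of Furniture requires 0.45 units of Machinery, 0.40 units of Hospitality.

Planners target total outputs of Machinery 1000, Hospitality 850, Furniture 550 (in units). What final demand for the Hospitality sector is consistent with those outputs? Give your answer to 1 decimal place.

I − A =
  [   0.90    -0.40    -0.45]
  [  -0.45     0.85    -0.40]
  [  -0.25    -0.15     1.00]
d = (I − A) x:
  d_1 = (+0.90)·1000 + (-0.40)·850 + (-0.45)·550 = 312.5
  d_2 = (-0.45)·1000 + (+0.85)·850 + (-0.40)·550 = 52.5
  d_3 = (-0.25)·1000 + (-0.15)·850 + (+1.00)·550 = 172.5

d_2 = 52.5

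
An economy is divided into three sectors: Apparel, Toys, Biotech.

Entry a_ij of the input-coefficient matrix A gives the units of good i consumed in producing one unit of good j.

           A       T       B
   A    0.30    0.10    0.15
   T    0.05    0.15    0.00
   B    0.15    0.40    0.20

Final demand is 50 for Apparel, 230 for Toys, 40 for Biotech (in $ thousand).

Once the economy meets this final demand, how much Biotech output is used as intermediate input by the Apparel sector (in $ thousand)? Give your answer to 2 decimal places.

z_BA = 23.77

I − A =
  [   0.70    -0.10    -0.15]
  [  -0.05     0.85     0.00]
  [  -0.15    -0.40     0.80]
Cofactors of I−A, C_ij = (−1)^(i+j)·(minor ij) (rows/columns in the sector order above):
  C_11 = (0.85)(0.80) − (0.00)(-0.40) = 0.6800
  C_12 = −[(-0.05)(0.80) − (0.00)(-0.15)] = 0.0400
  C_13 = (-0.05)(-0.40) − (0.85)(-0.15) = 0.1475
  C_21 = −[(-0.10)(0.80) − (-0.15)(-0.40)] = 0.1400
  C_22 = (0.70)(0.80) − (-0.15)(-0.15) = 0.5375
  C_23 = −[(0.70)(-0.40) − (-0.10)(-0.15)] = 0.2950
  C_31 = (-0.10)(0.00) − (-0.15)(0.85) = 0.1275
  C_32 = −[(0.70)(0.00) − (-0.15)(-0.05)] = 0.0075
  C_33 = (0.70)(0.85) − (-0.10)(-0.05) = 0.5900
det(I−A) = Σ_j (I−A)_1j·C_1j = (0.70)(0.6800) + (-0.10)(0.0400) + (-0.15)(0.1475) = 0.449875
adj(I−A) = Cᵀ =
  [ 0.6800   0.1400   0.1275]
  [ 0.0400   0.5375   0.0075]
  [ 0.1475   0.2950   0.5900]
(I − A)⁻¹ = adj(I−A) / det(I−A) ≈
  [   1.5115     0.3112     0.2834]
  [   0.0889     1.1948     0.0167]
  [   0.3279     0.6557     1.3115]
First solve x = (I − A)⁻¹ d = adj(I−A)·d / det(I−A); in particular x_A = (0.6800·50 + 0.1400·230 + 0.1275·40) / 0.449875 = 71.30 / 0.449875 ≈ 158.4885.
Intermediate flow from B to A: z_BA = a_BA · x_A = 0.15 × 71.30 / 0.449875 = 10.695 / 0.449875 ≈ 23.77.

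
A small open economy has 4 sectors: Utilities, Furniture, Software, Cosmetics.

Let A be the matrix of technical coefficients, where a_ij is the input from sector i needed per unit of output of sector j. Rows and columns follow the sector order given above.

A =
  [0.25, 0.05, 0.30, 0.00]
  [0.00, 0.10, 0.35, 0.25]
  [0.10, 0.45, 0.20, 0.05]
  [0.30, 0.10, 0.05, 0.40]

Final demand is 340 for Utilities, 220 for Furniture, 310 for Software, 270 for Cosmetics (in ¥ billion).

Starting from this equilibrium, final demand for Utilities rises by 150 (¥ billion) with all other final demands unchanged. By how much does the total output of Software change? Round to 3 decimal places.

I − A =
  [   0.75    -0.05    -0.30     0.00]
  [   0.00     0.90    -0.35    -0.25]
  [  -0.10    -0.45     0.80    -0.05]
  [  -0.30    -0.10    -0.05     0.60]
Compute the cofactors C_ij = (−1)^(i+j)·(3×3 minor ij) of I−A; the adjugate is their transpose:
adj(I−A) = Cᵀ =
  [ 0.307875   0.106375   0.165625   0.058125]
  [ 0.087500   0.335625   0.189375   0.155625]
  [ 0.098750   0.210000   0.382500   0.119375]
  [ 0.176750   0.126625   0.146250   0.393125]
det(I−A) = Σ_j (I−A)_1j·C_1j = (0.75)(0.307875) + (-0.05)(0.087500) + (-0.30)(0.098750) + (0.00)(0.176750) = 0.19690625
(I − A)⁻¹ = adj(I−A) / det(I−A) ≈
  [   1.5636     0.5402     0.8411     0.2952]
  [   0.4444     1.7045     0.9618     0.7904]
  [   0.5015     1.0665     1.9425     0.6063]
  [   0.8976     0.6431     0.7427     1.9965]
Δx = (I − A)⁻¹ Δd with Δd having +150 in the Utilities component and 0 elsewhere.
So Δx_S = L_SU · (+150), where L_SU = adj(I−A)_SU / det(I−A) = 0.098750 / 0.19690625.
Δx_S = 0.098750 × (+150) / 0.19690625 = 14.8125 / 0.19690625 ≈ 75.226.

Δx_S = 75.226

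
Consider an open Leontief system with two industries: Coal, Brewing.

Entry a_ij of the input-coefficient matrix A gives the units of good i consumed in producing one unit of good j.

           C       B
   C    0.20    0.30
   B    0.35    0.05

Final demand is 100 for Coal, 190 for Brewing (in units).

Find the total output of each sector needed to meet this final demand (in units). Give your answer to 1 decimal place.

x_C = 232.1, x_B = 285.5

I − A =
  [   0.80    -0.30]
  [  -0.35     0.95]
det(I−A) = (0.80)(0.95) − (-0.30)(-0.35) = 0.6550
adj(I−A) = [[0.95, 0.30], [0.35, 0.80]]
(I − A)⁻¹ = adj(I−A) / det(I−A) ≈
  [   1.4504     0.4580]
  [   0.5344     1.2214]
x = (I − A)⁻¹ d = adj(I−A)·d / det(I−A), with det(I−A) = 0.6550:
  x_C = (0.95·100 + 0.30·190) / 0.6550 = 152.00 / 0.6550 ≈ 232.1
  x_B = (0.35·100 + 0.80·190) / 0.6550 = 187.00 / 0.6550 ≈ 285.5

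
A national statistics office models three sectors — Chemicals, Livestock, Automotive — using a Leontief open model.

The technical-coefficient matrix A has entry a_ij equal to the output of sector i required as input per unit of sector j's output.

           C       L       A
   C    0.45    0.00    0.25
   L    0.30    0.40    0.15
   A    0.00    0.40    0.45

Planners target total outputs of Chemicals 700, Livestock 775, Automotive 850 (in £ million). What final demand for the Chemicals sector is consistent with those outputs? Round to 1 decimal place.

d_C = 172.5

I − A =
  [   0.55     0.00    -0.25]
  [  -0.30     0.60    -0.15]
  [   0.00    -0.40     0.55]
d = (I − A) x:
  d_C = (+0.55)·700 + (+0.00)·775 + (-0.25)·850 = 172.5
  d_L = (-0.30)·700 + (+0.60)·775 + (-0.15)·850 = 127.5
  d_A = (+0.00)·700 + (-0.40)·775 + (+0.55)·850 = 157.5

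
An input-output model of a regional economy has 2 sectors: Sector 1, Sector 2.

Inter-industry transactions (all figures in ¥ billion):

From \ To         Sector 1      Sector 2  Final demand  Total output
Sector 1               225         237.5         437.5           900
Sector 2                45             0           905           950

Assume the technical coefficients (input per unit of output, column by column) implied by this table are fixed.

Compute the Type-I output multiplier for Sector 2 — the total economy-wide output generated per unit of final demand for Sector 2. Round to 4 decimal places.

m_2 = 1.3559

Technical coefficients a_ij = z_ij / X_j:
  a_11 = 225/900 = 0.25, a_21 = 45/900 = 0.05
  a_12 = 237.5/950 = 0.25, a_22 = 0/950 = 0.00
I − A =
  [   0.75    -0.25]
  [  -0.05     1.00]
det(I−A) = (0.75)(1.00) − (-0.25)(-0.05) = 0.7375
adj(I−A) = [[1.00, 0.25], [0.05, 0.75]]
(I − A)⁻¹ = adj(I−A) / det(I−A) ≈
  [   1.35593     0.33898]
  [   0.06780     1.01695]
The output multiplier for sector j is the column-j sum of the Leontief inverse (I − A)⁻¹ = adj(I−A) / det(I−A).
Column 2 of adj(I−A): (0.25, 0.75); det(I−A) = 0.7375.
m_2 = (0.25 + 0.75) / 0.7375 = 1.00 / 0.7375 ≈ 1.3559.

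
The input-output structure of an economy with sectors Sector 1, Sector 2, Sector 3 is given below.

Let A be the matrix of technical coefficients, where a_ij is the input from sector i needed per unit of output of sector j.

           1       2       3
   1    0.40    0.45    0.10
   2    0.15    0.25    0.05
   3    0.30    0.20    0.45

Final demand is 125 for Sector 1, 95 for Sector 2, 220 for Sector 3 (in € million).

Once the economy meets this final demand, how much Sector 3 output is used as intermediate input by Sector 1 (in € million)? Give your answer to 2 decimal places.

I − A =
  [   0.60    -0.45    -0.10]
  [  -0.15     0.75    -0.05]
  [  -0.30    -0.20     0.55]
Cofactors of I−A, C_ij = (−1)^(i+j)·(minor ij) (rows/columns in the sector order above):
  C_11 = (0.75)(0.55) − (-0.05)(-0.20) = 0.4025
  C_12 = −[(-0.15)(0.55) − (-0.05)(-0.30)] = 0.0975
  C_13 = (-0.15)(-0.20) − (0.75)(-0.30) = 0.2550
  C_21 = −[(-0.45)(0.55) − (-0.10)(-0.20)] = 0.2675
  C_22 = (0.60)(0.55) − (-0.10)(-0.30) = 0.3000
  C_23 = −[(0.60)(-0.20) − (-0.45)(-0.30)] = 0.2550
  C_31 = (-0.45)(-0.05) − (-0.10)(0.75) = 0.0975
  C_32 = −[(0.60)(-0.05) − (-0.10)(-0.15)] = 0.0450
  C_33 = (0.60)(0.75) − (-0.45)(-0.15) = 0.3825
det(I−A) = Σ_j (I−A)_1j·C_1j = (0.60)(0.4025) + (-0.45)(0.0975) + (-0.10)(0.2550) = 0.172125
adj(I−A) = Cᵀ =
  [ 0.4025   0.2675   0.0975]
  [ 0.0975   0.3000   0.0450]
  [ 0.2550   0.2550   0.3825]
(I − A)⁻¹ = adj(I−A) / det(I−A) ≈
  [   2.3384     1.5541     0.5664]
  [   0.5664     1.7429     0.2614]
  [   1.4815     1.4815     2.2222]
First solve x = (I − A)⁻¹ d = adj(I−A)·d / det(I−A); in particular x_1 = (0.4025·125 + 0.2675·95 + 0.0975·220) / 0.172125 = 97.175 / 0.172125 ≈ 564.5606.
Intermediate flow from 3 to 1: z_31 = a_31 · x_1 = 0.30 × 97.175 / 0.172125 = 29.1525 / 0.172125 ≈ 169.37.

z_31 = 169.37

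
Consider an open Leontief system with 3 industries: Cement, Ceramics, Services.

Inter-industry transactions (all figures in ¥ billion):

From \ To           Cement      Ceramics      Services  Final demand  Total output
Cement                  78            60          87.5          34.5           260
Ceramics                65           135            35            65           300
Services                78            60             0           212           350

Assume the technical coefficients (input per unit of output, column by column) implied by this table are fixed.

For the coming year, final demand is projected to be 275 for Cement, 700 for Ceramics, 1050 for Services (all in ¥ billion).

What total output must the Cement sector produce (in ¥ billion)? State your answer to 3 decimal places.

Technical coefficients a_ij = z_ij / X_j:
  a_11 = 78/260 = 0.30, a_21 = 65/260 = 0.25, a_31 = 78/260 = 0.30
  a_12 = 60/300 = 0.20, a_22 = 135/300 = 0.45, a_32 = 60/300 = 0.20
  a_13 = 87.5/350 = 0.25, a_23 = 35/350 = 0.10, a_33 = 0/350 = 0.00
I − A =
  [   0.70    -0.20    -0.25]
  [  -0.25     0.55    -0.10]
  [  -0.30    -0.20     1.00]
Cofactors of I−A, C_ij = (−1)^(i+j)·(minor ij) (rows/columns in the sector order above):
  C_11 = (0.55)(1.00) − (-0.10)(-0.20) = 0.5300
  C_12 = −[(-0.25)(1.00) − (-0.10)(-0.30)] = 0.2800
  C_13 = (-0.25)(-0.20) − (0.55)(-0.30) = 0.2150
  C_21 = −[(-0.20)(1.00) − (-0.25)(-0.20)] = 0.2500
  C_22 = (0.70)(1.00) − (-0.25)(-0.30) = 0.6250
  C_23 = −[(0.70)(-0.20) − (-0.20)(-0.30)] = 0.2000
  C_31 = (-0.20)(-0.10) − (-0.25)(0.55) = 0.1575
  C_32 = −[(0.70)(-0.10) − (-0.25)(-0.25)] = 0.1325
  C_33 = (0.70)(0.55) − (-0.20)(-0.25) = 0.3350
det(I−A) = Σ_j (I−A)_1j·C_1j = (0.70)(0.5300) + (-0.20)(0.2800) + (-0.25)(0.2150) = 0.26125
adj(I−A) = Cᵀ =
  [ 0.5300   0.2500   0.1575]
  [ 0.2800   0.6250   0.1325]
  [ 0.2150   0.2000   0.3350]
(I − A)⁻¹ = adj(I−A) / det(I−A) ≈
  [   2.0287     0.9569     0.6029]
  [   1.0718     2.3923     0.5072]
  [   0.8230     0.7656     1.2823]
x = (I − A)⁻¹ d = adj(I−A)·d / det(I−A), with det(I−A) = 0.26125:
  x_1 = (0.5300·275 + 0.2500·700 + 0.1575·1050) / 0.26125 = 486.125 / 0.26125 ≈ 1860.766
  x_2 = (0.2800·275 + 0.6250·700 + 0.1325·1050) / 0.26125 = 653.625 / 0.26125 ≈ 2501.914
  x_3 = (0.2150·275 + 0.2000·700 + 0.3350·1050) / 0.26125 = 550.875 / 0.26125 ≈ 2108.612

x_1 = 1860.766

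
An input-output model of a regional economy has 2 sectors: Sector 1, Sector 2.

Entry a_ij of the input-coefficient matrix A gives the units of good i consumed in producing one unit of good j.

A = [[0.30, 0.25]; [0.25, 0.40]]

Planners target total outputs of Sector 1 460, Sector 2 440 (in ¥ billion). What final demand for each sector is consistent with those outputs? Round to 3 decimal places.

I − A =
  [   0.70    -0.25]
  [  -0.25     0.60]
d = (I − A) x:
  d_1 = (+0.70)·460 + (-0.25)·440 = 212.000
  d_2 = (-0.25)·460 + (+0.60)·440 = 149.000

d_1 = 212.000, d_2 = 149.000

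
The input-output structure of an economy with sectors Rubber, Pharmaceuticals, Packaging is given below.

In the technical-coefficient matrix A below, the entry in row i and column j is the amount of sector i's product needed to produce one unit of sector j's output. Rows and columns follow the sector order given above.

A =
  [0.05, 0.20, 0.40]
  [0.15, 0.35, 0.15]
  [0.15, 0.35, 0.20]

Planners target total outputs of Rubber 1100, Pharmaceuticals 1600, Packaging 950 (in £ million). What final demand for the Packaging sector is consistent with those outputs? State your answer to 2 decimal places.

d_3 = 35.00

I − A =
  [   0.95    -0.20    -0.40]
  [  -0.15     0.65    -0.15]
  [  -0.15    -0.35     0.80]
d = (I − A) x:
  d_1 = (+0.95)·1100 + (-0.20)·1600 + (-0.40)·950 = 345.00
  d_2 = (-0.15)·1100 + (+0.65)·1600 + (-0.15)·950 = 732.50
  d_3 = (-0.15)·1100 + (-0.35)·1600 + (+0.80)·950 = 35.00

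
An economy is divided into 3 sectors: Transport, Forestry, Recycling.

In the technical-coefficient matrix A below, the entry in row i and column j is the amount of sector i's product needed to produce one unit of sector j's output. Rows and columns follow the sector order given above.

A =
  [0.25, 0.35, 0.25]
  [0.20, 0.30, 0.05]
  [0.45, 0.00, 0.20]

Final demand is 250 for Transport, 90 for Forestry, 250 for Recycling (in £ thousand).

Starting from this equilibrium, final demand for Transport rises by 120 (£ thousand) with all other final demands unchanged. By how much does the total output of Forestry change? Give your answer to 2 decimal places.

I − A =
  [   0.75    -0.35    -0.25]
  [  -0.20     0.70    -0.05]
  [  -0.45     0.00     0.80]
Cofactors of I−A, C_ij = (−1)^(i+j)·(minor ij) (rows/columns in the sector order above):
  C_11 = (0.70)(0.80) − (-0.05)(0.00) = 0.5600
  C_12 = −[(-0.20)(0.80) − (-0.05)(-0.45)] = 0.1825
  C_13 = (-0.20)(0.00) − (0.70)(-0.45) = 0.3150
  C_21 = −[(-0.35)(0.80) − (-0.25)(0.00)] = 0.2800
  C_22 = (0.75)(0.80) − (-0.25)(-0.45) = 0.4875
  C_23 = −[(0.75)(0.00) − (-0.35)(-0.45)] = 0.1575
  C_31 = (-0.35)(-0.05) − (-0.25)(0.70) = 0.1925
  C_32 = −[(0.75)(-0.05) − (-0.25)(-0.20)] = 0.0875
  C_33 = (0.75)(0.70) − (-0.35)(-0.20) = 0.4550
det(I−A) = Σ_j (I−A)_1j·C_1j = (0.75)(0.5600) + (-0.35)(0.1825) + (-0.25)(0.3150) = 0.277375
adj(I−A) = Cᵀ =
  [ 0.5600   0.2800   0.1925]
  [ 0.1825   0.4875   0.0875]
  [ 0.3150   0.1575   0.4550]
(I − A)⁻¹ = adj(I−A) / det(I−A) ≈
  [   2.0189     1.0095     0.6940]
  [   0.6580     1.7575     0.3155]
  [   1.1356     0.5678     1.6404]
Δx = (I − A)⁻¹ Δd with Δd having +120 in the Transport component and 0 elsewhere.
So Δx_2 = L_21 · (+120), where L_21 = adj(I−A)_21 / det(I−A) = 0.1825 / 0.277375.
Δx_2 = 0.1825 × (+120) / 0.277375 = 21.90 / 0.277375 ≈ 78.95.

Δx_2 = 78.95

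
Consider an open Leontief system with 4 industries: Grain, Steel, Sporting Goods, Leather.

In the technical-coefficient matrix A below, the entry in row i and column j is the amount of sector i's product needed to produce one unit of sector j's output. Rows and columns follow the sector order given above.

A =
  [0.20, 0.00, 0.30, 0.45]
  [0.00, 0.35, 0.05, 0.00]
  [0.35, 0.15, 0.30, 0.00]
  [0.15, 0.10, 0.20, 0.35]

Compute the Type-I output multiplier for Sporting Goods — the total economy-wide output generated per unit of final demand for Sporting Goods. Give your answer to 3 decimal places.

I − A =
  [   0.80     0.00    -0.30    -0.45]
  [   0.00     0.65    -0.05     0.00]
  [  -0.35    -0.15     0.70     0.00]
  [  -0.15    -0.10    -0.20     0.65]
Compute the cofactors C_ij = (−1)^(i+j)·(3×3 minor ij) of I−A; the adjugate is their transpose:
adj(I−A) = Cᵀ =
  [ 0.290875   0.074250   0.187500   0.201375]
  [ 0.011375   0.217000   0.022625   0.007875]
  [ 0.147875   0.083625   0.294125   0.102375]
  [ 0.114375   0.076250   0.137250   0.289750]
det(I−A) = Σ_j (I−A)_1j·C_1j = (0.80)(0.290875) + (0.00)(0.011375) + (-0.30)(0.147875) + (-0.45)(0.114375) = 0.13686875
(I − A)⁻¹ = adj(I−A) / det(I−A) ≈
  [   2.1252     0.5425     1.3699     1.4713]
  [   0.0831     1.5855     0.1653     0.0575]
  [   1.0804     0.6110     2.1490     0.7480]
  [   0.8357     0.5571     1.0028     2.1170]
The output multiplier for sector j is the column-j sum of the Leontief inverse (I − A)⁻¹ = adj(I−A) / det(I−A).
Column 3 of adj(I−A): (0.187500, 0.022625, 0.294125, 0.137250); det(I−A) = 0.13686875.
m_3 = (0.187500 + 0.022625 + 0.294125 + 0.137250) / 0.13686875 = 0.6415 / 0.13686875 ≈ 4.687.

m_3 = 4.687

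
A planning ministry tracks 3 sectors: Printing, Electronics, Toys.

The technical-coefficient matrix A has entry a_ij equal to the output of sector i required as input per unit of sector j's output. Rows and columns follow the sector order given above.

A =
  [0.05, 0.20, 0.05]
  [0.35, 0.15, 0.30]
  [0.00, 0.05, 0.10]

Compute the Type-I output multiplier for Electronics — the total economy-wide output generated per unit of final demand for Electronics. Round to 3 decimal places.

I − A =
  [   0.95    -0.20    -0.05]
  [  -0.35     0.85    -0.30]
  [   0.00    -0.05     0.90]
Cofactors of I−A, C_ij = (−1)^(i+j)·(minor ij) (rows/columns in the sector order above):
  C_11 = (0.85)(0.90) − (-0.30)(-0.05) = 0.7500
  C_12 = −[(-0.35)(0.90) − (-0.30)(0.00)] = 0.3150
  C_13 = (-0.35)(-0.05) − (0.85)(0.00) = 0.0175
  C_21 = −[(-0.20)(0.90) − (-0.05)(-0.05)] = 0.1825
  C_22 = (0.95)(0.90) − (-0.05)(0.00) = 0.8550
  C_23 = −[(0.95)(-0.05) − (-0.20)(0.00)] = 0.0475
  C_31 = (-0.20)(-0.30) − (-0.05)(0.85) = 0.1025
  C_32 = −[(0.95)(-0.30) − (-0.05)(-0.35)] = 0.3025
  C_33 = (0.95)(0.85) − (-0.20)(-0.35) = 0.7375
det(I−A) = Σ_j (I−A)_1j·C_1j = (0.95)(0.7500) + (-0.20)(0.3150) + (-0.05)(0.0175) = 0.648625
adj(I−A) = Cᵀ =
  [ 0.7500   0.1825   0.1025]
  [ 0.3150   0.8550   0.3025]
  [ 0.0175   0.0475   0.7375]
(I − A)⁻¹ = adj(I−A) / det(I−A) ≈
  [   1.1563     0.2814     0.1580]
  [   0.4856     1.3182     0.4664]
  [   0.0270     0.0732     1.1370]
The output multiplier for sector j is the column-j sum of the Leontief inverse (I − A)⁻¹ = adj(I−A) / det(I−A).
Column E of adj(I−A): (0.1825, 0.8550, 0.0475); det(I−A) = 0.648625.
m_E = (0.1825 + 0.8550 + 0.0475) / 0.648625 = 1.085 / 0.648625 ≈ 1.673.

m_E = 1.673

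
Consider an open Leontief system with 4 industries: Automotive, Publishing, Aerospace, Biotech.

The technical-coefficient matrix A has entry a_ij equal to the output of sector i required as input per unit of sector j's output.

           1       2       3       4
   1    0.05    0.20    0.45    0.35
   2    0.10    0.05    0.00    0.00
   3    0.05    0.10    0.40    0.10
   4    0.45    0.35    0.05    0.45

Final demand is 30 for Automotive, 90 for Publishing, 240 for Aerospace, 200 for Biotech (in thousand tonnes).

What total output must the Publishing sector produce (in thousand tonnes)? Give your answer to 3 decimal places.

x_2 = 186.820

I − A =
  [   0.95    -0.20    -0.45    -0.35]
  [  -0.10     0.95     0.00     0.00]
  [  -0.05    -0.10     0.60    -0.10]
  [  -0.45    -0.35    -0.05     0.55]
Compute the cofactors C_ij = (−1)^(i+j)·(3×3 minor ij) of I−A; the adjugate is their transpose:
adj(I−A) = Cᵀ =
  [ 0.308750   0.180750   0.251750   0.242250]
  [ 0.032500   0.180750   0.026500   0.025500]
  [ 0.077875   0.090375   0.323500   0.108375]
  [ 0.280375   0.271125   0.252250   0.503625]
det(I−A) = Σ_j (I−A)_1j·C_1j = (0.95)(0.308750) + (-0.20)(0.032500) + (-0.45)(0.077875) + (-0.35)(0.280375) = 0.1536375
(I − A)⁻¹ = adj(I−A) / det(I−A) ≈
  [   2.0096     1.1765     1.6386     1.5768]
  [   0.2115     1.1765     0.1725     0.1660]
  [   0.5069     0.5882     2.1056     0.7054]
  [   1.8249     1.7647     1.6419     3.2780]
x = (I − A)⁻¹ d = adj(I−A)·d / det(I−A), with det(I−A) = 0.1536375:
  x_1 = (0.308750·30 + 0.180750·90 + 0.251750·240 + 0.242250·200) / 0.1536375 = 134.40 / 0.1536375 ≈ 874.786
  x_2 = (0.032500·30 + 0.180750·90 + 0.026500·240 + 0.025500·200) / 0.1536375 = 28.7025 / 0.1536375 ≈ 186.820
  x_3 = (0.077875·30 + 0.090375·90 + 0.323500·240 + 0.108375·200) / 0.1536375 = 109.785 / 0.1536375 ≈ 714.572
  x_4 = (0.280375·30 + 0.271125·90 + 0.252250·240 + 0.503625·200) / 0.1536375 = 194.0775 / 0.1536375 ≈ 1263.217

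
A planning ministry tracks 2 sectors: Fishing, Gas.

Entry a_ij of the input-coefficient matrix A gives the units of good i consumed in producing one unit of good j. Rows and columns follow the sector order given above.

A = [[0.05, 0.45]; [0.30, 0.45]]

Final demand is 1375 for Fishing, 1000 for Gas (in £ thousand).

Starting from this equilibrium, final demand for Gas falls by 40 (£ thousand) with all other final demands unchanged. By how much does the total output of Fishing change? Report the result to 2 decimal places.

Δx_F = -46.45

I − A =
  [   0.95    -0.45]
  [  -0.30     0.55]
det(I−A) = (0.95)(0.55) − (-0.45)(-0.30) = 0.3875
adj(I−A) = [[0.55, 0.45], [0.30, 0.95]]
(I − A)⁻¹ = adj(I−A) / det(I−A) ≈
  [   1.4194     1.1613]
  [   0.7742     2.4516]
Δx = (I − A)⁻¹ Δd with Δd having -40 in the Gas component and 0 elsewhere.
So Δx_F = L_FG · (-40), where L_FG = adj(I−A)_FG / det(I−A) = 0.45 / 0.3875.
Δx_F = 0.45 × (-40) / 0.3875 = -18.00 / 0.3875 ≈ -46.45.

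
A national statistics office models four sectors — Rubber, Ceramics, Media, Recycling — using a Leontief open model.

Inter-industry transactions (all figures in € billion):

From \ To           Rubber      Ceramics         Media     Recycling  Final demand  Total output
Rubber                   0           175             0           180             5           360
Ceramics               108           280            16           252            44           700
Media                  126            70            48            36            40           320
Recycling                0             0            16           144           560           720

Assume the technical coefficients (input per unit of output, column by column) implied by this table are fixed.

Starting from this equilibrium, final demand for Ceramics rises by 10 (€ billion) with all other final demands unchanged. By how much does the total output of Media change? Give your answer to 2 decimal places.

Δx_3 = 4.39

Technical coefficients a_ij = z_ij / X_j:
  a_11 = 0/360 = 0.00, a_21 = 108/360 = 0.30, a_31 = 126/360 = 0.35, a_41 = 0/360 = 0.00
  a_12 = 175/700 = 0.25, a_22 = 280/700 = 0.40, a_32 = 70/700 = 0.10, a_42 = 0/700 = 0.00
  a_13 = 0/320 = 0.00, a_23 = 16/320 = 0.05, a_33 = 48/320 = 0.15, a_43 = 16/320 = 0.05
  a_14 = 180/720 = 0.25, a_24 = 252/720 = 0.35, a_34 = 36/720 = 0.05, a_44 = 144/720 = 0.20
I − A =
  [   1.00    -0.25     0.00    -0.25]
  [  -0.30     0.60    -0.05    -0.35]
  [  -0.35    -0.10     0.85    -0.05]
  [   0.00     0.00    -0.05     0.80]
Compute the cofactors C_ij = (−1)^(i+j)·(3×3 minor ij) of I−A; the adjugate is their transpose:
adj(I−A) = Cᵀ =
  [ 0.400750   0.170625   0.021875   0.201250]
  [ 0.223375   0.673125   0.061250   0.368125]
  [ 0.192000   0.150000   0.420000   0.151875]
  [ 0.012000   0.009375   0.026250   0.436875]
det(I−A) = Σ_j (I−A)_1j·C_1j = (1.00)(0.400750) + (-0.25)(0.223375) + (0.00)(0.192000) + (-0.25)(0.012000) = 0.34190625
(I − A)⁻¹ = adj(I−A) / det(I−A) ≈
  [   1.1721     0.4990     0.0640     0.5886]
  [   0.6533     1.9687     0.1791     1.0767]
  [   0.5616     0.4387     1.2284     0.4442]
  [   0.0351     0.0274     0.0768     1.2778]
Δx = (I − A)⁻¹ Δd with Δd having +10 in the Ceramics component and 0 elsewhere.
So Δx_3 = L_32 · (+10), where L_32 = adj(I−A)_32 / det(I−A) = 0.150000 / 0.34190625.
Δx_3 = 0.150000 × (+10) / 0.34190625 = 1.50 / 0.34190625 ≈ 4.39.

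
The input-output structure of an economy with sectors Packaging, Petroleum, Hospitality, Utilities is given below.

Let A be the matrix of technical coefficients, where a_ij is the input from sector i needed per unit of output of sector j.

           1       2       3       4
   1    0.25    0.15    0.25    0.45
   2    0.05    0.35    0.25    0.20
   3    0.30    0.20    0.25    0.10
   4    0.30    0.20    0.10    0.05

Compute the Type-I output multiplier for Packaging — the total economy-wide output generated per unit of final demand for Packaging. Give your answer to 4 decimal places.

m_1 = 7.6635

I − A =
  [   0.75    -0.15    -0.25    -0.45]
  [  -0.05     0.65    -0.25    -0.20]
  [  -0.30    -0.20     0.75    -0.10]
  [  -0.30    -0.20    -0.10     0.95]
Compute the cofactors C_ij = (−1)^(i+j)·(3×3 minor ij) of I−A; the adjugate is their transpose:
adj(I−A) = Cᵀ =
  [ 0.370125   0.234375   0.234750   0.249375]
  [ 0.164875   0.333375   0.188500   0.168125]
  [ 0.215250   0.204750   0.324750   0.179250]
  [ 0.174250   0.165750   0.148000   0.260000]
det(I−A) = Σ_j (I−A)_1j·C_1j = (0.75)(0.370125) + (-0.15)(0.164875) + (-0.25)(0.215250) + (-0.45)(0.174250) = 0.1206375
(I − A)⁻¹ = adj(I−A) / det(I−A) ≈
  [   3.06808     1.94280     1.94591     2.06714]
  [   1.36670     2.76344     1.56253     1.39364]
  [   1.78427     1.69723     2.69195     1.48586]
  [   1.44441     1.37395     1.22682     2.15522]
The output multiplier for sector j is the column-j sum of the Leontief inverse (I − A)⁻¹ = adj(I−A) / det(I−A).
Column 1 of adj(I−A): (0.370125, 0.164875, 0.215250, 0.174250); det(I−A) = 0.1206375.
m_1 = (0.370125 + 0.164875 + 0.215250 + 0.174250) / 0.1206375 = 0.9245 / 0.1206375 ≈ 7.6635.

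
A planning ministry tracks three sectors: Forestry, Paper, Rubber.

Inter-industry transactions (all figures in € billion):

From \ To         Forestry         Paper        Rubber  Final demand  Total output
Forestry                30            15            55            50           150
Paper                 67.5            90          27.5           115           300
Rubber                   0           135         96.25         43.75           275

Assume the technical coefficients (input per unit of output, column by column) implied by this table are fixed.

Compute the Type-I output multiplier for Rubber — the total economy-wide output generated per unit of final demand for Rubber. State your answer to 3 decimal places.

m_R = 3.124

Technical coefficients a_ij = z_ij / X_j:
  a_FF = 30/150 = 0.20, a_PF = 67.5/150 = 0.45, a_RF = 0/150 = 0.00
  a_FP = 15/300 = 0.05, a_PP = 90/300 = 0.30, a_RP = 135/300 = 0.45
  a_FR = 55/275 = 0.20, a_PR = 27.5/275 = 0.10, a_RR = 96.25/275 = 0.35
I − A =
  [   0.80    -0.05    -0.20]
  [  -0.45     0.70    -0.10]
  [   0.00    -0.45     0.65]
Cofactors of I−A, C_ij = (−1)^(i+j)·(minor ij) (rows/columns in the sector order above):
  C_11 = (0.70)(0.65) − (-0.10)(-0.45) = 0.4100
  C_12 = −[(-0.45)(0.65) − (-0.10)(0.00)] = 0.2925
  C_13 = (-0.45)(-0.45) − (0.70)(0.00) = 0.2025
  C_21 = −[(-0.05)(0.65) − (-0.20)(-0.45)] = 0.1225
  C_22 = (0.80)(0.65) − (-0.20)(0.00) = 0.5200
  C_23 = −[(0.80)(-0.45) − (-0.05)(0.00)] = 0.3600
  C_31 = (-0.05)(-0.10) − (-0.20)(0.70) = 0.1450
  C_32 = −[(0.80)(-0.10) − (-0.20)(-0.45)] = 0.1700
  C_33 = (0.80)(0.70) − (-0.05)(-0.45) = 0.5375
det(I−A) = Σ_j (I−A)_1j·C_1j = (0.80)(0.4100) + (-0.05)(0.2925) + (-0.20)(0.2025) = 0.272875
adj(I−A) = Cᵀ =
  [ 0.4100   0.1225   0.1450]
  [ 0.2925   0.5200   0.1700]
  [ 0.2025   0.3600   0.5375]
(I − A)⁻¹ = adj(I−A) / det(I−A) ≈
  [   1.5025     0.4489     0.5314]
  [   1.0719     1.9056     0.6230]
  [   0.7421     1.3193     1.9698]
The output multiplier for sector j is the column-j sum of the Leontief inverse (I − A)⁻¹ = adj(I−A) / det(I−A).
Column R of adj(I−A): (0.1450, 0.1700, 0.5375); det(I−A) = 0.272875.
m_R = (0.1450 + 0.1700 + 0.5375) / 0.272875 = 0.8525 / 0.272875 ≈ 3.124.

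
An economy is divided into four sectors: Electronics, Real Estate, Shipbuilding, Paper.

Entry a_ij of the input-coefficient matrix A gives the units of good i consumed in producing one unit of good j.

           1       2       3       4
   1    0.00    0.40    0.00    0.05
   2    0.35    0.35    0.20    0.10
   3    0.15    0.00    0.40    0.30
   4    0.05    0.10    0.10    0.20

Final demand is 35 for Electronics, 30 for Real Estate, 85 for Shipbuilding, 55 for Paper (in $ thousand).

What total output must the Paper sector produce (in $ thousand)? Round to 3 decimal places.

x_4 = 132.264

I − A =
  [   1.00    -0.40     0.00    -0.05]
  [  -0.35     0.65    -0.20    -0.10]
  [  -0.15     0.00     0.60    -0.30]
  [  -0.05    -0.10    -0.10     0.80]
Compute the cofactors C_ij = (−1)^(i+j)·(3×3 minor ij) of I−A; the adjugate is their transpose:
adj(I−A) = Cᵀ =
  [ 0.280500   0.183000   0.072250   0.067500]
  [ 0.189000   0.447750   0.171250   0.132000]
  [ 0.096750   0.084750   0.392625   0.163875]
  [ 0.053250   0.078000   0.075000   0.294000]
det(I−A) = Σ_j (I−A)_1j·C_1j = (1.00)(0.280500) + (-0.40)(0.189000) + (0.00)(0.096750) + (-0.05)(0.053250) = 0.2022375
(I − A)⁻¹ = adj(I−A) / det(I−A) ≈
  [   1.3870     0.9049     0.3573     0.3338]
  [   0.9345     2.2140     0.8468     0.6527]
  [   0.4784     0.4191     1.9414     0.8103]
  [   0.2633     0.3857     0.3709     1.4537]
x = (I − A)⁻¹ d = adj(I−A)·d / det(I−A), with det(I−A) = 0.2022375:
  x_1 = (0.280500·35 + 0.183000·30 + 0.072250·85 + 0.067500·55) / 0.2022375 = 25.16125 / 0.2022375 ≈ 124.414
  x_2 = (0.189000·35 + 0.447750·30 + 0.171250·85 + 0.132000·55) / 0.2022375 = 41.86375 / 0.2022375 ≈ 207.003
  x_3 = (0.096750·35 + 0.084750·30 + 0.392625·85 + 0.163875·55) / 0.2022375 = 48.315 / 0.2022375 ≈ 238.902
  x_4 = (0.053250·35 + 0.078000·30 + 0.075000·85 + 0.294000·55) / 0.2022375 = 26.74875 / 0.2022375 ≈ 132.264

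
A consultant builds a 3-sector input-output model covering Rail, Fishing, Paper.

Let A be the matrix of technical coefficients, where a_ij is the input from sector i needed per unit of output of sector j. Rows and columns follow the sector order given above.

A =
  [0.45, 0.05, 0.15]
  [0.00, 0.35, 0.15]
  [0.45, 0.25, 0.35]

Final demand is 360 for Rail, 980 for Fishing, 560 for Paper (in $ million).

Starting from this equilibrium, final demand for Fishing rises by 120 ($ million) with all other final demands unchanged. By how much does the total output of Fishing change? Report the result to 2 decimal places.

I − A =
  [   0.55    -0.05    -0.15]
  [   0.00     0.65    -0.15]
  [  -0.45    -0.25     0.65]
Cofactors of I−A, C_ij = (−1)^(i+j)·(minor ij) (rows/columns in the sector order above):
  C_11 = (0.65)(0.65) − (-0.15)(-0.25) = 0.3850
  C_12 = −[(0.00)(0.65) − (-0.15)(-0.45)] = 0.0675
  C_13 = (0.00)(-0.25) − (0.65)(-0.45) = 0.2925
  C_21 = −[(-0.05)(0.65) − (-0.15)(-0.25)] = 0.0700
  C_22 = (0.55)(0.65) − (-0.15)(-0.45) = 0.2900
  C_23 = −[(0.55)(-0.25) − (-0.05)(-0.45)] = 0.1600
  C_31 = (-0.05)(-0.15) − (-0.15)(0.65) = 0.1050
  C_32 = −[(0.55)(-0.15) − (-0.15)(0.00)] = 0.0825
  C_33 = (0.55)(0.65) − (-0.05)(0.00) = 0.3575
det(I−A) = Σ_j (I−A)_1j·C_1j = (0.55)(0.3850) + (-0.05)(0.0675) + (-0.15)(0.2925) = 0.1645
adj(I−A) = Cᵀ =
  [ 0.3850   0.0700   0.1050]
  [ 0.0675   0.2900   0.0825]
  [ 0.2925   0.1600   0.3575]
(I − A)⁻¹ = adj(I−A) / det(I−A) ≈
  [   2.3404     0.4255     0.6383]
  [   0.4103     1.7629     0.5015]
  [   1.7781     0.9726     2.1733]
Δx = (I − A)⁻¹ Δd with Δd having +120 in the Fishing component and 0 elsewhere.
So Δx_2 = L_22 · (+120), where L_22 = adj(I−A)_22 / det(I−A) = 0.2900 / 0.1645.
Δx_2 = 0.2900 × (+120) / 0.1645 = 34.80 / 0.1645 ≈ 211.55.

Δx_2 = 211.55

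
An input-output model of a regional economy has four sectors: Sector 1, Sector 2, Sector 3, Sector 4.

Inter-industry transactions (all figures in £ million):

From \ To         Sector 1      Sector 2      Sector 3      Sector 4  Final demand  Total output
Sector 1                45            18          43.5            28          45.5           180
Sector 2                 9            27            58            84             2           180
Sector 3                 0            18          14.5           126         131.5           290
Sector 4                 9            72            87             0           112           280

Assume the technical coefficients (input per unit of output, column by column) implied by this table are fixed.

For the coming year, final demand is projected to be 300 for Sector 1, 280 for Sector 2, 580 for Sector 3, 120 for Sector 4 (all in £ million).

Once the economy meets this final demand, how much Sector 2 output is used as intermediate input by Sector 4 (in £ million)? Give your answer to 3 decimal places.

z_24 = 266.192

Technical coefficients a_ij = z_ij / X_j:
  a_11 = 45/180 = 0.25, a_21 = 9/180 = 0.05, a_31 = 0/180 = 0.00, a_41 = 9/180 = 0.05
  a_12 = 18/180 = 0.10, a_22 = 27/180 = 0.15, a_32 = 18/180 = 0.10, a_42 = 72/180 = 0.40
  a_13 = 43.5/290 = 0.15, a_23 = 58/290 = 0.20, a_33 = 14.5/290 = 0.05, a_43 = 87/290 = 0.30
  a_14 = 28/280 = 0.10, a_24 = 84/280 = 0.30, a_34 = 126/280 = 0.45, a_44 = 0/280 = 0.00
I − A =
  [   0.75    -0.10    -0.15    -0.10]
  [  -0.05     0.85    -0.20    -0.30]
  [   0.00    -0.10     0.95    -0.45]
  [  -0.05    -0.40    -0.30     1.00]
Compute the cofactors C_ij = (−1)^(i+j)·(3×3 minor ij) of I−A; the adjugate is their transpose:
adj(I−A) = Cᵀ =
  [ 0.513750   0.164500   0.172000   0.178125]
  [ 0.059500   0.603125   0.227750   0.289375]
  [ 0.034625   0.211750   0.534750   0.307625]
  [ 0.059875   0.313000   0.260125   0.585125]
det(I−A) = Σ_j (I−A)_1j·C_1j = (0.75)(0.513750) + (-0.10)(0.059500) + (-0.15)(0.034625) + (-0.10)(0.059875) = 0.36818125
(I − A)⁻¹ = adj(I−A) / det(I−A) ≈
  [   1.3954     0.4468     0.4672     0.4838]
  [   0.1616     1.6381     0.6186     0.7860]
  [   0.0940     0.5751     1.4524     0.8355]
  [   0.1626     0.8501     0.7065     1.5892]
First solve x = (I − A)⁻¹ d = adj(I−A)·d / det(I−A); in particular x_4 = (0.059875·300 + 0.313000·280 + 0.260125·580 + 0.585125·120) / 0.36818125 = 326.69 / 0.36818125 ≈ 887.30754.
Intermediate flow from 2 to 4: z_24 = a_24 · x_4 = 0.30 × 326.69 / 0.36818125 = 98.007 / 0.36818125 ≈ 266.192.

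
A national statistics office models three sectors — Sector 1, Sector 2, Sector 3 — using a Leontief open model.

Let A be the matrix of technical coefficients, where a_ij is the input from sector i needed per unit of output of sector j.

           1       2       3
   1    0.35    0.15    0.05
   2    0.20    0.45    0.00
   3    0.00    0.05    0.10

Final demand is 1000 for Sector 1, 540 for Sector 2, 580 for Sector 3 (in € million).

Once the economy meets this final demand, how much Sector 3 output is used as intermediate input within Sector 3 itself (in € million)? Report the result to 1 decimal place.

z_33 = 73.9

I − A =
  [   0.65    -0.15    -0.05]
  [  -0.20     0.55     0.00]
  [   0.00    -0.05     0.90]
Cofactors of I−A, C_ij = (−1)^(i+j)·(minor ij) (rows/columns in the sector order above):
  C_11 = (0.55)(0.90) − (0.00)(-0.05) = 0.4950
  C_12 = −[(-0.20)(0.90) − (0.00)(0.00)] = 0.1800
  C_13 = (-0.20)(-0.05) − (0.55)(0.00) = 0.0100
  C_21 = −[(-0.15)(0.90) − (-0.05)(-0.05)] = 0.1375
  C_22 = (0.65)(0.90) − (-0.05)(0.00) = 0.5850
  C_23 = −[(0.65)(-0.05) − (-0.15)(0.00)] = 0.0325
  C_31 = (-0.15)(0.00) − (-0.05)(0.55) = 0.0275
  C_32 = −[(0.65)(0.00) − (-0.05)(-0.20)] = 0.0100
  C_33 = (0.65)(0.55) − (-0.15)(-0.20) = 0.3275
det(I−A) = Σ_j (I−A)_1j·C_1j = (0.65)(0.4950) + (-0.15)(0.1800) + (-0.05)(0.0100) = 0.29425
adj(I−A) = Cᵀ =
  [ 0.4950   0.1375   0.0275]
  [ 0.1800   0.5850   0.0100]
  [ 0.0100   0.0325   0.3275]
(I − A)⁻¹ = adj(I−A) / det(I−A) ≈
  [   1.6822     0.4673     0.0935]
  [   0.6117     1.9881     0.0340]
  [   0.0340     0.1105     1.1130]
First solve x = (I − A)⁻¹ d = adj(I−A)·d / det(I−A); in particular x_3 = (0.0100·1000 + 0.0325·540 + 0.3275·580) / 0.29425 = 217.50 / 0.29425 ≈ 739.167.
Intermediate flow from 3 to 3: z_33 = a_33 · x_3 = 0.10 × 217.50 / 0.29425 = 21.75 / 0.29425 ≈ 73.9.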